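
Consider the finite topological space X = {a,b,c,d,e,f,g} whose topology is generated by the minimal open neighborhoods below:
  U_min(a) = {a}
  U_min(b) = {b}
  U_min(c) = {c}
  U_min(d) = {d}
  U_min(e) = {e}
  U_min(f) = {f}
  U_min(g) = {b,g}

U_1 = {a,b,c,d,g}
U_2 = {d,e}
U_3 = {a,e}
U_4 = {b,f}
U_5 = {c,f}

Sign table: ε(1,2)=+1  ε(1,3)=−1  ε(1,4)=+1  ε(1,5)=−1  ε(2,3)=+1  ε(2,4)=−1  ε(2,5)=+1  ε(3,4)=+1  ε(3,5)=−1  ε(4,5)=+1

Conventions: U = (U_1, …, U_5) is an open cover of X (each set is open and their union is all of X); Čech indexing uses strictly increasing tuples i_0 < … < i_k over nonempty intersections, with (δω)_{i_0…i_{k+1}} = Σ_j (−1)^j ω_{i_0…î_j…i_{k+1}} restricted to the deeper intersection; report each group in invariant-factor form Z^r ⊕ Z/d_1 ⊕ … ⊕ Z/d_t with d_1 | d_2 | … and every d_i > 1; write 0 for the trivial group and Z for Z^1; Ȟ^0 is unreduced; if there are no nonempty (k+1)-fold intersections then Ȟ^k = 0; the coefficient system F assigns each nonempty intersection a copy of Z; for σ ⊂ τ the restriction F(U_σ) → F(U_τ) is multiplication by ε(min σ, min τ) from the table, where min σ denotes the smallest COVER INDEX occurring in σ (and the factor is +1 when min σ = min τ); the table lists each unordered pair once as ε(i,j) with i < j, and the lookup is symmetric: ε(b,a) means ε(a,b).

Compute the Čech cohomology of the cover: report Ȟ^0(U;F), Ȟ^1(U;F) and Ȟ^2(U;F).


Ȟ^0 = 0,  Ȟ^1 = Z ⊕ Z/2,  Ȟ^2 = 0

nonempty intersections:
  U12={d} U13={a} U14={b} U15={c} U23={e} U45={f}
C dims 5,6; δ0: rk 5, SNF 1^4·2
Ȟ^0: (5−5)−0=0 ⇒ 0
Ȟ^1: (6−0)−5=1 plus torsion [2] ⇒ Z ⊕ Z/2
Ȟ^2: (0−0)−0=0 ⇒ 0


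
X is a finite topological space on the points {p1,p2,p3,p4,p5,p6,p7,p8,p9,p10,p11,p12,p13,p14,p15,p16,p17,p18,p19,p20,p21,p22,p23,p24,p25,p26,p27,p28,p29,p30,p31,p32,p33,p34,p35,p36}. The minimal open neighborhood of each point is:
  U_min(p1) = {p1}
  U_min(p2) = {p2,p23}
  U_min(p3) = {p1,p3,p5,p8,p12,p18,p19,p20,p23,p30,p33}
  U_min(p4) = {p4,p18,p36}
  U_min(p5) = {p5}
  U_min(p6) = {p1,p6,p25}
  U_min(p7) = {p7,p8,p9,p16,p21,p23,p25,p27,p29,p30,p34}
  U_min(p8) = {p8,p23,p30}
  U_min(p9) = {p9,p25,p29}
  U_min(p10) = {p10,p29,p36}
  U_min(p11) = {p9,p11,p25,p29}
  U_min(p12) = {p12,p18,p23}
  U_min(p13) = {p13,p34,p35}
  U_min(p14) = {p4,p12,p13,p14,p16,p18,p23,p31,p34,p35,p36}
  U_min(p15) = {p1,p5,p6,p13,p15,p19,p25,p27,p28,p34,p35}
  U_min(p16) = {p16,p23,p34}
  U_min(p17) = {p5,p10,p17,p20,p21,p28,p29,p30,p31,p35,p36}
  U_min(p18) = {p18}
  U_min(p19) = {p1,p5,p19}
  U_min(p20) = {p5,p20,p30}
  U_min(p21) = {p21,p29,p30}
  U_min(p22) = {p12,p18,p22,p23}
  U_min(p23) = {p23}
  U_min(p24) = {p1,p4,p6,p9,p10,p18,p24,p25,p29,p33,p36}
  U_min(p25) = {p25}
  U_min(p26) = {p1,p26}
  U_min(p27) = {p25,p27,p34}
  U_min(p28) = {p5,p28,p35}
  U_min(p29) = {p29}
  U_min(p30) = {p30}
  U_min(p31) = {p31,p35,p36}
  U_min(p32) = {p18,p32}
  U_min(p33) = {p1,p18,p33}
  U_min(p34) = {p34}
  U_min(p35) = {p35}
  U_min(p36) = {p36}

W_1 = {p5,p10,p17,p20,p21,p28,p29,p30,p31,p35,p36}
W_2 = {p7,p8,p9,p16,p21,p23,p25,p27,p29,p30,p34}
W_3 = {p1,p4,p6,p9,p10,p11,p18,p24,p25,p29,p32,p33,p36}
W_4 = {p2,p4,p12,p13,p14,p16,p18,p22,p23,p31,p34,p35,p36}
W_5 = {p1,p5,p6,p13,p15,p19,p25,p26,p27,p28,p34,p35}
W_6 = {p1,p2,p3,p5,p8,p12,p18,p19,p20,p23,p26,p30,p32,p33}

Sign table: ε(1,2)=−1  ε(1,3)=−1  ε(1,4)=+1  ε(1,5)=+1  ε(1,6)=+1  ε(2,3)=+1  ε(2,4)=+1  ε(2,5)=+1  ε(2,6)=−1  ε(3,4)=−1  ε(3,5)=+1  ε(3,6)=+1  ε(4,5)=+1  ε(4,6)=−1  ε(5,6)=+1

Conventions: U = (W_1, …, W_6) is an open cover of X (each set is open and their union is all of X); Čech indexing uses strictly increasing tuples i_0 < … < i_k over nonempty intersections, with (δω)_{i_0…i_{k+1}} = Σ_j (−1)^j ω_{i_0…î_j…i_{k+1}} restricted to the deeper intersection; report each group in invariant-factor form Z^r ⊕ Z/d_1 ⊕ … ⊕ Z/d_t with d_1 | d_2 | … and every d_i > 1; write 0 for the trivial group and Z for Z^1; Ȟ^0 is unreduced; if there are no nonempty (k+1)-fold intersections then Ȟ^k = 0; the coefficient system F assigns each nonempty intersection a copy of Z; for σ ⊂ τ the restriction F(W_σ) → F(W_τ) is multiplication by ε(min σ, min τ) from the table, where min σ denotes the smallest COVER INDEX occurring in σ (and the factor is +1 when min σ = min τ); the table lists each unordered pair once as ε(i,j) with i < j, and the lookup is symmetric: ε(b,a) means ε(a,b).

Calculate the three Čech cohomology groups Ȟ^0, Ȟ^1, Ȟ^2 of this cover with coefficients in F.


Ȟ^0 ≅ 0,  Ȟ^1 ≅ Z/2,  Ȟ^2 ≅ Z

cover nerve:
  W12={p21,p29,p30} W13={p10,p29,p36} W14={p31,p35,p36} W15={p5,p28,p35} W16={p5,p20,p30} W23={p9,p25,p29} W24={p16,p23,p34} W25={p25,p27,p34} W26={p8,p23,p30} W34={p4,p18,p36} W35={p1,p6,p25} W36={p1,p18,p32,p33} W45={p13,p34,p35} W46={p2,p12,p18,p23} W56={p1,p5,p19,p26}
  W123={p29} W126={p30} W134={p36} W145={p35} W156={p5} W235={p25} W245={p34} W246={p23} W346={p18} W356={p1}
C dims 6,15,10; δ0: rk 6, SNF 1^5·2; δ1: rk 9, SNF 1^9
Ȟ^0: (6−6)−0=0 ⇒ 0
Ȟ^1: (15−9)−6=0 plus torsion [2] ⇒ Z/2
Ȟ^2: (10−0)−9=1 ⇒ Z


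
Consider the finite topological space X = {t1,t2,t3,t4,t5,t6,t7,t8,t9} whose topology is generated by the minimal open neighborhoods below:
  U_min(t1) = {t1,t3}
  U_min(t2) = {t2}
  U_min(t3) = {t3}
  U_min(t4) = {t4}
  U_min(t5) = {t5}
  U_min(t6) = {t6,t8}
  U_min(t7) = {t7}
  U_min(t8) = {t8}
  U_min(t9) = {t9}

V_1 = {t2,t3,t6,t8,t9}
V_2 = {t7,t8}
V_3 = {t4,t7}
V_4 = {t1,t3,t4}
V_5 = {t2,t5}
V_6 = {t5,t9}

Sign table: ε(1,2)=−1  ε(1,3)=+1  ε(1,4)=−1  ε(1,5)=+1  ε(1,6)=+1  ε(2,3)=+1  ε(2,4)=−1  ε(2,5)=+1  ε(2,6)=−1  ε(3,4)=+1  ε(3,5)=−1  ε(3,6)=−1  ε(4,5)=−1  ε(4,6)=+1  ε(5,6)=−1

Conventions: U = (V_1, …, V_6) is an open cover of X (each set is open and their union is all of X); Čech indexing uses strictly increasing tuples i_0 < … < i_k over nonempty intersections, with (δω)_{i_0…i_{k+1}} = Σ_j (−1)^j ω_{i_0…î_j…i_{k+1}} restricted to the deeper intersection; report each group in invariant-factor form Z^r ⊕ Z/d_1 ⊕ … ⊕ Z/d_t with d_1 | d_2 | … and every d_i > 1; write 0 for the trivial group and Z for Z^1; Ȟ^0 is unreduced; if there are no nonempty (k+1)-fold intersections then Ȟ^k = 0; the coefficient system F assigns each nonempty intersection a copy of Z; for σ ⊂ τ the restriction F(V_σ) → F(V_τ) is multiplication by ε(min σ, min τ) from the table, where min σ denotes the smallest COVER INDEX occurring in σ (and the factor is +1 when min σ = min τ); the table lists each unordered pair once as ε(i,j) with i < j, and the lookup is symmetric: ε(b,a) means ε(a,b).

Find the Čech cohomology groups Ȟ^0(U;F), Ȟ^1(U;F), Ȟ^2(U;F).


Ȟ^0 = 0; Ȟ^1 = Z ⊕ Z/2; Ȟ^2 = 0

nerve of the cover:
  V12={t8} V14={t3} V15={t2} V16={t9} V23={t7} V34={t4} V56={t5}
C dims 6,7; δ0: rk 6, SNF 1^5·2
Ȟ^0 = (6 − 6) − 0 = 0, so Ȟ^0 ≅ 0
Ȟ^1 = (7 − 0) − 6 = 1 plus torsion [2], so Ȟ^1 ≅ Z ⊕ Z/2
Ȟ^2 = (0 − 0) − 0 = 0, so Ȟ^2 ≅ 0


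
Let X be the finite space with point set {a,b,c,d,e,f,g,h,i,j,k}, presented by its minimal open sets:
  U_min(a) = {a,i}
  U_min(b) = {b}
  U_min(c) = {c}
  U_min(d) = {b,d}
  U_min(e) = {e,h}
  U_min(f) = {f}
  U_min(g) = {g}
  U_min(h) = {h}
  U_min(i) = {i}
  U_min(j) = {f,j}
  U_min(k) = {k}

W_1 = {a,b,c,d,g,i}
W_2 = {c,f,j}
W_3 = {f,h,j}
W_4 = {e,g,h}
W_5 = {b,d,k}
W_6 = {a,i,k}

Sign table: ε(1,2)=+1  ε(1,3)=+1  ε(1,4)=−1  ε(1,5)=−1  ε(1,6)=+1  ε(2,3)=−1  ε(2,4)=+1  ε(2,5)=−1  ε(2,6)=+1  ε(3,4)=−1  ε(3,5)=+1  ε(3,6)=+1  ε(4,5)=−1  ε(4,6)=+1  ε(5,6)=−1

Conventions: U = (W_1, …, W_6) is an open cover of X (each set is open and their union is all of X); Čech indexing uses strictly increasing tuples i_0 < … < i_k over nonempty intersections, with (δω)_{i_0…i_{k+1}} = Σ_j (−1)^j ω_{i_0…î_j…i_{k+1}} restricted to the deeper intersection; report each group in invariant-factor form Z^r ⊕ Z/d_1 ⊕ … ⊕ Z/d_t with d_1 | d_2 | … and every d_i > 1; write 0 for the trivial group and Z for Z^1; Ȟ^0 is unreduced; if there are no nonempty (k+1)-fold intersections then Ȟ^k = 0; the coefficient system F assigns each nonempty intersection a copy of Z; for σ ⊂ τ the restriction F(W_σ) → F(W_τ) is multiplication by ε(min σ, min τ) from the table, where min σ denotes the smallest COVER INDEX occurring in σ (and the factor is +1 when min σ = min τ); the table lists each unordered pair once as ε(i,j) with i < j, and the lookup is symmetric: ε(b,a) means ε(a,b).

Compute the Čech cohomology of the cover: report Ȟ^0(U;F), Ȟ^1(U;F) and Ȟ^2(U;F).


nonempty overlaps:
  W12={c} W14={g} W15={b,d} W16={a,i} W23={f,j} W34={h} W56={k}
C dims 6,7; δ0: rk 6, SNF 1^5·2
degree 0: 6−6−0 = 0 → Ȟ^0 ≅ 0
degree 1: 7−0−6 = 1 plus torsion [2] → Ȟ^1 ≅ Z ⊕ Z/2
degree 2: 0−0−0 = 0 → Ȟ^2 ≅ 0

Ȟ^0(U;F) ≅ 0,  Ȟ^1(U;F) ≅ Z ⊕ Z/2,  Ȟ^2(U;F) ≅ 0


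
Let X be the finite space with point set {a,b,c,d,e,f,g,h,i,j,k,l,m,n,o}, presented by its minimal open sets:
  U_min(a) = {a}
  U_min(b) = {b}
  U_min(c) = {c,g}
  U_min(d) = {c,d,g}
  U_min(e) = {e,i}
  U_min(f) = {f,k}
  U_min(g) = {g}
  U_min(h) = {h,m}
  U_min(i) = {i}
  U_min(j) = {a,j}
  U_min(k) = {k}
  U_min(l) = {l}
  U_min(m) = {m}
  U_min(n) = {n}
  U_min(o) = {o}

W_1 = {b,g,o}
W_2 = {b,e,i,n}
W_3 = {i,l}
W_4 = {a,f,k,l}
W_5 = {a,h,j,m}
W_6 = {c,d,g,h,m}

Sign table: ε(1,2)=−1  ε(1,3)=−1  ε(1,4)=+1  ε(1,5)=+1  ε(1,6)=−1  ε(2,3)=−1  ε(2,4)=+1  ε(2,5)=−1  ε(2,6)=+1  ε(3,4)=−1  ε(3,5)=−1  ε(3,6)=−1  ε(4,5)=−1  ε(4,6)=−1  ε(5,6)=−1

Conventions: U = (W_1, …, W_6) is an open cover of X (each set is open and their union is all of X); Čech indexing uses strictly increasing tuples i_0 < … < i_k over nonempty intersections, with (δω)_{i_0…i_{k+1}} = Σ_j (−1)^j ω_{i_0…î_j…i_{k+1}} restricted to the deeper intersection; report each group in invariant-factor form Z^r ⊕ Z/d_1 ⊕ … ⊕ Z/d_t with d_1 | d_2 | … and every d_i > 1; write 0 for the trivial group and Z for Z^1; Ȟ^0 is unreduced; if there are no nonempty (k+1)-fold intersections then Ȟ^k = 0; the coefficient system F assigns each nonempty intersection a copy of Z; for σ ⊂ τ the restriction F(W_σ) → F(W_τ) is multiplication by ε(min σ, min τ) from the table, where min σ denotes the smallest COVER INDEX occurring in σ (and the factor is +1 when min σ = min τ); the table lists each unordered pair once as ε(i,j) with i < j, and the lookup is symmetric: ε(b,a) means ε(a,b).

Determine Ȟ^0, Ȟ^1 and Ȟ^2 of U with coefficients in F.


Ȟ^0 ≅ Z, Ȟ^1 ≅ Z, Ȟ^2 ≅ 0

nerve simplices:
  W12={b} W16={g} W23={i} W34={l} W45={a} W56={h,m}
C dims 6,6; δ0: rk 5, SNF 1^5
degree 0: 6−5−0 = 1 → Ȟ^0 ≅ Z
degree 1: 6−0−5 = 1 → Ȟ^1 ≅ Z
degree 2: 0−0−0 = 0 → Ȟ^2 ≅ 0


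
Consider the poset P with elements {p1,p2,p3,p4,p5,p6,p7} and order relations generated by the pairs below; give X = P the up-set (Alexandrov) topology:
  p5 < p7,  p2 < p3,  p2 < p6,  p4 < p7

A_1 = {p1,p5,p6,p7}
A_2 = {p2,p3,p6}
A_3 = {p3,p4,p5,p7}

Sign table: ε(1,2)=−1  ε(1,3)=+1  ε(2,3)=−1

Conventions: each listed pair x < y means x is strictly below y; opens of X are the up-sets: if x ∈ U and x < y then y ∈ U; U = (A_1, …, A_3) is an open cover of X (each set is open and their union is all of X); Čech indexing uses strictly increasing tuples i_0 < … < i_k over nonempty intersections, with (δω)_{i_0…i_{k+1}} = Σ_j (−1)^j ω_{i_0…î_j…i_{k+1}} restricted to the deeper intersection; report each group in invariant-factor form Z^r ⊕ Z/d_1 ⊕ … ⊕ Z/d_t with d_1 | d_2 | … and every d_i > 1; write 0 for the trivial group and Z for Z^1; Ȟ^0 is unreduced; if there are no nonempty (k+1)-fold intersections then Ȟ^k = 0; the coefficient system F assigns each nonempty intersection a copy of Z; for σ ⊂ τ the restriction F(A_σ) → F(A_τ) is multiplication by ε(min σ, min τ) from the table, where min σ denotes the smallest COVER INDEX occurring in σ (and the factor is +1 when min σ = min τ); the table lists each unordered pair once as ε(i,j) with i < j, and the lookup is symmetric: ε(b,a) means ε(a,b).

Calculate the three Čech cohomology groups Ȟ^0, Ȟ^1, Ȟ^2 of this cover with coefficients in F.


nonempty intersections:
  A12={p6} A13={p5,p7} A23={p3}
C dims 3,3; δ0: rk 2, SNF 1^2
Ȟ^0: (3−2)−0=1 ⇒ Z
Ȟ^1: (3−0)−2=1 ⇒ Z
Ȟ^2: (0−0)−0=0 ⇒ 0

Ȟ^0 = Z; Ȟ^1 = Z; Ȟ^2 = 0


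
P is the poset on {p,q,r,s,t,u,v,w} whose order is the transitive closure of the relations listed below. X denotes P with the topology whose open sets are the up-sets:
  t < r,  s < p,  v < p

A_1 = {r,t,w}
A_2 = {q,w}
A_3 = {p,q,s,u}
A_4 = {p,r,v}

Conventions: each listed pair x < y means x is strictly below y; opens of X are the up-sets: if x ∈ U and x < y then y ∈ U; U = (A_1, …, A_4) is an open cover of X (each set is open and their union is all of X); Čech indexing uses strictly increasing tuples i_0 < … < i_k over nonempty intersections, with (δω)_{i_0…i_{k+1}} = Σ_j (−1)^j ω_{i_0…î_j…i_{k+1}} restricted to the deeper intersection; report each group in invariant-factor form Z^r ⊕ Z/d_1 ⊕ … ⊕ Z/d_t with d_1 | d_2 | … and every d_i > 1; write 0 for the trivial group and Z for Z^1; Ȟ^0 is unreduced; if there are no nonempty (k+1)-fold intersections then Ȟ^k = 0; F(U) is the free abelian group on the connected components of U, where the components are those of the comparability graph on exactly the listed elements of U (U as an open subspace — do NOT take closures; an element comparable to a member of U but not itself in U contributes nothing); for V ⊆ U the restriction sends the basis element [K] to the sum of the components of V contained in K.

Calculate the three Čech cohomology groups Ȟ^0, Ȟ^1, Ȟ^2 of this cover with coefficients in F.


Ȟ^0 = Z^5; Ȟ^1 = 0; Ȟ^2 = 0

nerve of the cover:
  A12={w} A14={r} A23={q} A34={p}
components per intersection:
  A1: {r,t} {w}
  A2: {q} {w}
  A3: {p,s} {q} {u}
  A4: {p,v} {r}
  A12: {w}
  A14: {r}
  A23: {q}
  A34: {p}
C dims 9,4; δ0: rk 4, SNF 1^4
Ȟ^0 = (9 − 4) − 0 = 5, so Ȟ^0 ≅ Z^5
Ȟ^1 = (4 − 0) − 4 = 0, so Ȟ^1 ≅ 0
Ȟ^2 = (0 − 0) − 0 = 0, so Ȟ^2 ≅ 0


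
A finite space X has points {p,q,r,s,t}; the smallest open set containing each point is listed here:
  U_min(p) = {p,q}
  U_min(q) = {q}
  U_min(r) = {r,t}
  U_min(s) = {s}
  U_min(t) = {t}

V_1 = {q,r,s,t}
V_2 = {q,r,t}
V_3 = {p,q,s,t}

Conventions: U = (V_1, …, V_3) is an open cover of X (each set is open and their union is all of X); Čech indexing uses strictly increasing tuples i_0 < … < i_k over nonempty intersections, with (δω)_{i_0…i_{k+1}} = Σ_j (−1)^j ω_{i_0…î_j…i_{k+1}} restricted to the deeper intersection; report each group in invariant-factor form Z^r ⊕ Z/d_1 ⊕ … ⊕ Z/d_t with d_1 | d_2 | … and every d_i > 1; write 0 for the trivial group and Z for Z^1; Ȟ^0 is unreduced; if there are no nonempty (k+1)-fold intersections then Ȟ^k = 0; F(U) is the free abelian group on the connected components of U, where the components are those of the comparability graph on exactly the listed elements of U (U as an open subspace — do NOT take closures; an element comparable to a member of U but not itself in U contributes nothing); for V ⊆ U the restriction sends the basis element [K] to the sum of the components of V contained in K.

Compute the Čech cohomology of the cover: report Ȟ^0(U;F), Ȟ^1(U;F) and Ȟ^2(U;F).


nonempty overlaps:
  V12={q,r,t} V13={q,s,t} V23={q,t}
  V123={q,t}
components per intersection:
  V1: {q} {r,t} {s}
  V2: {q} {r,t}
  V3: {p,q} {s} {t}
  V12: {q} {r,t}
  V13: {q} {s} {t}
  V23: {q} {t}
  V123: {q} {t}
C dims 8,7,2; δ0: rk 5, SNF 1^5; δ1: rk 2, SNF 1^2
degree 0: 8−5−0 = 3 → Ȟ^0 ≅ Z^3
degree 1: 7−2−5 = 0 → Ȟ^1 ≅ 0
degree 2: 2−0−2 = 0 → Ȟ^2 ≅ 0

Ȟ^0 = Z^3, Ȟ^1 = 0 and Ȟ^2 = 0


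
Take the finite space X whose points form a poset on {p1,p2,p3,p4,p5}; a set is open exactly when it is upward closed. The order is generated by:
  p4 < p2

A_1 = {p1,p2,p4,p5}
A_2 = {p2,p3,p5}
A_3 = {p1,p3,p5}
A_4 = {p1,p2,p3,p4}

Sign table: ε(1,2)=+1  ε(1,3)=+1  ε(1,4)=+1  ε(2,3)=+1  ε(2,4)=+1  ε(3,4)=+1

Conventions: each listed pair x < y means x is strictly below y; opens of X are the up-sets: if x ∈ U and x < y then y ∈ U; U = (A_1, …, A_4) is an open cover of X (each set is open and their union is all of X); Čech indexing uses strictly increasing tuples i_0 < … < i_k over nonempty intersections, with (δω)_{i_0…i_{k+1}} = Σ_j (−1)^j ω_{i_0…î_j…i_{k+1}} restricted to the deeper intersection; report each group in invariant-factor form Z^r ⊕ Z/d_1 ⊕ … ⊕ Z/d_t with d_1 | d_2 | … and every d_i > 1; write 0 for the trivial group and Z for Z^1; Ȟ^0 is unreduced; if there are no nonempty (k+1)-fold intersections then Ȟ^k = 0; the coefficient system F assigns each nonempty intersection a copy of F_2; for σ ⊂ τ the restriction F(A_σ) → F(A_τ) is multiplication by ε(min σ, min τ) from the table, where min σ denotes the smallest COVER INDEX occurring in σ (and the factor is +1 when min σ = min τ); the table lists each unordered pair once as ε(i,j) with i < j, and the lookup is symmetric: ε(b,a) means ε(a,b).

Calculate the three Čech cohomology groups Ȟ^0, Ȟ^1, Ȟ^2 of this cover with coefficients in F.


cover nerve:
  A12={p2,p5} A13={p1,p5} A14={p1,p2,p4} A23={p3,p5} A24={p2,p3} A34={p1,p3}
  A123={p5} A124={p2} A134={p1} A234={p3}
C dims 4,6,4; δ0: rk_F2 3; δ1: rk_F2 3
Ȟ^0: (4−3)−0=1 ⇒ Z/2
Ȟ^1: (6−3)−3=0 ⇒ 0
Ȟ^2: (4−0)−3=1 ⇒ Z/2

Ȟ^0(U;F) ≅ Z/2,  Ȟ^1(U;F) ≅ 0,  Ȟ^2(U;F) ≅ Z/2


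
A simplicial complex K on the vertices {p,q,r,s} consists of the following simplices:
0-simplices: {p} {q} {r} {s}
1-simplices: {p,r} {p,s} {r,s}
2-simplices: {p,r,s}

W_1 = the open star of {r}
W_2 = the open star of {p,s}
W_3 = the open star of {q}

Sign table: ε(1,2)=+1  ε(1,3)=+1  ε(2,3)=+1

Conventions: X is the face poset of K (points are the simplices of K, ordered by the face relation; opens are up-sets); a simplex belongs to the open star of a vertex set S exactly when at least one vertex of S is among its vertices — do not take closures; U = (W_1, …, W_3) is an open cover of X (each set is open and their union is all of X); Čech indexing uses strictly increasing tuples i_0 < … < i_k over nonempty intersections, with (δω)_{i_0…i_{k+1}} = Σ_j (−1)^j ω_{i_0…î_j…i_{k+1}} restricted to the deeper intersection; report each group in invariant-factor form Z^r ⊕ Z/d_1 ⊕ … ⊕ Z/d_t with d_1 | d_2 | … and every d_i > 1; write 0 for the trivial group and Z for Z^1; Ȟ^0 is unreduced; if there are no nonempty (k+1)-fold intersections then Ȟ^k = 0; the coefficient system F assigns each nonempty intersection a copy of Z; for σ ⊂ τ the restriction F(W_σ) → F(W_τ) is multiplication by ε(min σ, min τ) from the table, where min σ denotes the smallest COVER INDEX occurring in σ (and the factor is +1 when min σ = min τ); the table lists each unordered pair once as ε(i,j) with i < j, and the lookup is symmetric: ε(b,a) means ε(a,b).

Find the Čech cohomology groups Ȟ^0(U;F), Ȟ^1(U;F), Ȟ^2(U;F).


Ȟ^0 = Z^2,  Ȟ^1 = 0,  Ȟ^2 = 0

cover nerve:
  W1={{r},{p,r},{r,s},{p,r,s}} W2={{p},{s},{p,r},{p,s},{r,s},{p,r,s}} W3={{q}}
  W12={{p,r},{r,s},{p,r,s}}
C dims 3,1; δ0: rk 1, SNF 1^1
Ȟ^0: (3−1)−0=2 ⇒ Z^2
Ȟ^1: (1−0)−1=0 ⇒ 0
Ȟ^2: (0−0)−0=0 ⇒ 0


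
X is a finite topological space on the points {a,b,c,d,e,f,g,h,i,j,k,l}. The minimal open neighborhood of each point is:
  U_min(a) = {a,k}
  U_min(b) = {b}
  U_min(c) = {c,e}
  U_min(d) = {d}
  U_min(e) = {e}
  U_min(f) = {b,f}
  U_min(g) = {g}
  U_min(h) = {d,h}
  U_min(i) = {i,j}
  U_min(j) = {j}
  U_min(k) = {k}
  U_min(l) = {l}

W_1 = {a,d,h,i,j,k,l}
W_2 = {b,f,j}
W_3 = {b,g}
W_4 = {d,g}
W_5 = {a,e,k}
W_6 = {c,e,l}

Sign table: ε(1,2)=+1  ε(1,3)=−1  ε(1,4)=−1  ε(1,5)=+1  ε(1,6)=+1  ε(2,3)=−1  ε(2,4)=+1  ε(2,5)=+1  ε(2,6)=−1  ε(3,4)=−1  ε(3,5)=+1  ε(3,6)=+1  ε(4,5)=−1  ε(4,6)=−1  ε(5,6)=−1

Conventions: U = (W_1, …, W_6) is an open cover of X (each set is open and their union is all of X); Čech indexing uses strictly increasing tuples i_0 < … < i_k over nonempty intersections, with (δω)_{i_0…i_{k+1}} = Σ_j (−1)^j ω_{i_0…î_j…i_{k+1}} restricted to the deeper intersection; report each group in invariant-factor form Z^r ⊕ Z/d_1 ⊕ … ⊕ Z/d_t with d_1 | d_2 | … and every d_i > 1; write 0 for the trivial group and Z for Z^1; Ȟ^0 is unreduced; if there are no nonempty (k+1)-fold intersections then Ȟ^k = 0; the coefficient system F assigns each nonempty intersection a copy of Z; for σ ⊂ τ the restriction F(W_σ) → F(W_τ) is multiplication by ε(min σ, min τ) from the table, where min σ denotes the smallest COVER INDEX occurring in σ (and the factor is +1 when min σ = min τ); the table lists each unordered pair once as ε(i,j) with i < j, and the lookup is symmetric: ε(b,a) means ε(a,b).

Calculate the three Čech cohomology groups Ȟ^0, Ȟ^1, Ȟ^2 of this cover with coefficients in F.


Ȟ^0 = 0, Ȟ^1 = Z ⊕ Z/2 and Ȟ^2 = 0

nerve simplices:
  W12={j} W14={d} W15={a,k} W16={l} W23={b} W34={g} W56={e}
C dims 6,7; δ0: rk 6, SNF 1^5·2
degree 0: 6−6−0 = 0 → Ȟ^0 ≅ 0
degree 1: 7−0−6 = 1 plus torsion [2] → Ȟ^1 ≅ Z ⊕ Z/2
degree 2: 0−0−0 = 0 → Ȟ^2 ≅ 0


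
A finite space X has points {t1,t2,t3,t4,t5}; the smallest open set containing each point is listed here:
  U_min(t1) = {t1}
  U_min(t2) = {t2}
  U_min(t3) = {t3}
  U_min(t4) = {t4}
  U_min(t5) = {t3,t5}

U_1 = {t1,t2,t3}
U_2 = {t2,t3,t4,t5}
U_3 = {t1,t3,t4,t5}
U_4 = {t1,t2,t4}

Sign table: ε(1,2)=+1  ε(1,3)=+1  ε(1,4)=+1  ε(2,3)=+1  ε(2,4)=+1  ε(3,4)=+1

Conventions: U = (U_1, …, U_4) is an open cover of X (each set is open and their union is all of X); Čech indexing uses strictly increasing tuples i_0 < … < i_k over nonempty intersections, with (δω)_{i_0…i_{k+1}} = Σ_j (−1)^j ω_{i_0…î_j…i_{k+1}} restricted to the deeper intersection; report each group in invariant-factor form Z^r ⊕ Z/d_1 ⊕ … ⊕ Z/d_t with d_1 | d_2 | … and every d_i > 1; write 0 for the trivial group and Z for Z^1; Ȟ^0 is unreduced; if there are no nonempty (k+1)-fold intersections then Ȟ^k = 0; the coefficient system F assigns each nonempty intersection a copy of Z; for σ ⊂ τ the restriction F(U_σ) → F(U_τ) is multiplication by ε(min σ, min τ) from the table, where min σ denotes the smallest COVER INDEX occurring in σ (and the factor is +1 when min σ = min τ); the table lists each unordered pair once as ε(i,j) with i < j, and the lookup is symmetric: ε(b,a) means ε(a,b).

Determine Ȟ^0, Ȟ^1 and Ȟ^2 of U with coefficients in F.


nerve of the cover:
  U12={t2,t3} U13={t1,t3} U14={t1,t2} U23={t3,t4,t5} U24={t2,t4} U34={t1,t4}
  U123={t3} U124={t2} U134={t1} U234={t4}
C dims 4,6,4; δ0: rk 3, SNF 1^3; δ1: rk 3, SNF 1^3
Ȟ^0 = (4 − 3) − 0 = 1, so Ȟ^0 ≅ Z
Ȟ^1 = (6 − 3) − 3 = 0, so Ȟ^1 ≅ 0
Ȟ^2 = (4 − 0) − 3 = 1, so Ȟ^2 ≅ Z

Ȟ^0(U;F) ≅ Z, Ȟ^1(U;F) ≅ 0, Ȟ^2(U;F) ≅ Z


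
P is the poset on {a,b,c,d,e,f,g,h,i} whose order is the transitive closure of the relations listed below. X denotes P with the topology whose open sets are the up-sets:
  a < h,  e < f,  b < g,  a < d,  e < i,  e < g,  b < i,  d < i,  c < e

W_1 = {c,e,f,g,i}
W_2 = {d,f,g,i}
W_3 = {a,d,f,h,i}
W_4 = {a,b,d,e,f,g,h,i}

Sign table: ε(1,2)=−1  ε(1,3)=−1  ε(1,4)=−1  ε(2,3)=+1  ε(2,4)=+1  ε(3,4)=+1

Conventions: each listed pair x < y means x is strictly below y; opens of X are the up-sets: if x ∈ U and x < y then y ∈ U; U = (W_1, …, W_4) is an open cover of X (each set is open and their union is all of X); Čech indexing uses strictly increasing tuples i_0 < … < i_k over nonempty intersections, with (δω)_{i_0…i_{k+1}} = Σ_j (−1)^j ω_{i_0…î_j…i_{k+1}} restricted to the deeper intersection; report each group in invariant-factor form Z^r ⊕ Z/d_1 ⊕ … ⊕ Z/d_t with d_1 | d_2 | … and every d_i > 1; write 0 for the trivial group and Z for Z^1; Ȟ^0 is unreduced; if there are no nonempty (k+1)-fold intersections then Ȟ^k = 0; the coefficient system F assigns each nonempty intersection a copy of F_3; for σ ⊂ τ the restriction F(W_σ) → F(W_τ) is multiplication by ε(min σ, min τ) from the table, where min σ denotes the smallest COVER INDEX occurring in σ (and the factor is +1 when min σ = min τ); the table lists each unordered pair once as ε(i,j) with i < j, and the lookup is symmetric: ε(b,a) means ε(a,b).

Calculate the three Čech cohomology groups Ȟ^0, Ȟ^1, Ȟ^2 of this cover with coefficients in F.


Ȟ^0(U;F) ≅ Z/3, Ȟ^1(U;F) ≅ 0 and Ȟ^2(U;F) ≅ 0

nonempty intersections:
  W12={f,g,i} W13={f,i} W14={e,f,g,i} W23={d,f,i} W24={d,f,g,i} W34={a,d,f,h,i}
  W123={f,i} W124={f,g,i} W134={f,i} W234={d,f,i}
  W1234={f,i}
C dims 4,6,4,1; δ0: rk_F3 3; δ1: rk_F3 3; δ2: rk_F3 1
Ȟ^0: (4−3)−0=1 ⇒ Z/3
Ȟ^1: (6−3)−3=0 ⇒ 0
Ȟ^2: (4−1)−3=0 ⇒ 0


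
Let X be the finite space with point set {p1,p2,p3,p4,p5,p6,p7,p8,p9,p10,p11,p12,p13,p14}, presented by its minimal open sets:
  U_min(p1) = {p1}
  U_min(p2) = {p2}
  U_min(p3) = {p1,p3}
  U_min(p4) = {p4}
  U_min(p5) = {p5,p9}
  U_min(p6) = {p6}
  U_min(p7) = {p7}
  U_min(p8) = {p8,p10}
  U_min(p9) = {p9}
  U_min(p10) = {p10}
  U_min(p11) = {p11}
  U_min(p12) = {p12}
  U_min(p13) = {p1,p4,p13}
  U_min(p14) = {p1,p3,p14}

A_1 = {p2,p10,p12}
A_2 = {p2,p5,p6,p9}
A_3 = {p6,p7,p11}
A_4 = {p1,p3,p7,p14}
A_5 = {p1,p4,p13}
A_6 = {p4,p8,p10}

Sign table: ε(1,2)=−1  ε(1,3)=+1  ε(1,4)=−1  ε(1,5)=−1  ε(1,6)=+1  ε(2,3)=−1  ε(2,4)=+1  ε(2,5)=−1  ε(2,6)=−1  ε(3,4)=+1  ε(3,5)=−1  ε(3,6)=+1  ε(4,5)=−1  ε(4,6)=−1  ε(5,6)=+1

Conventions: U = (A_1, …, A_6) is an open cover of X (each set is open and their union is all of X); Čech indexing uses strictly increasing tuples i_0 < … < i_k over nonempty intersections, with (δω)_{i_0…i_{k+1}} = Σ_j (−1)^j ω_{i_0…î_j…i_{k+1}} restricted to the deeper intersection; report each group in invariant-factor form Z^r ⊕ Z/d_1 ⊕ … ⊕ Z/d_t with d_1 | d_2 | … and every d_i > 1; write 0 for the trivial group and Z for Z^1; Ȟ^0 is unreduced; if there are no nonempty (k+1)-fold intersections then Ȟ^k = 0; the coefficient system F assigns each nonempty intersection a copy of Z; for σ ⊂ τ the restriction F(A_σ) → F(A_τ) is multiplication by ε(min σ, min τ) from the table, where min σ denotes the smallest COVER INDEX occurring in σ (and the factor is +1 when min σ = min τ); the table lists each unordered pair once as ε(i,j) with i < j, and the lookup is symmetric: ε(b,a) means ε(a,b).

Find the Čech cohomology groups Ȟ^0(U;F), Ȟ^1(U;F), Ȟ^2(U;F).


nonempty intersections:
  A12={p2} A16={p10} A23={p6} A34={p7} A45={p1} A56={p4}
C dims 6,6; δ0: rk 6, SNF 1^5·2
Ȟ^0: (6−6)−0=0 ⇒ 0
Ȟ^1: (6−0)−6=0 plus torsion [2] ⇒ Z/2
Ȟ^2: (0−0)−0=0 ⇒ 0

Ȟ^0 = 0, Ȟ^1 = Z/2, Ȟ^2 = 0


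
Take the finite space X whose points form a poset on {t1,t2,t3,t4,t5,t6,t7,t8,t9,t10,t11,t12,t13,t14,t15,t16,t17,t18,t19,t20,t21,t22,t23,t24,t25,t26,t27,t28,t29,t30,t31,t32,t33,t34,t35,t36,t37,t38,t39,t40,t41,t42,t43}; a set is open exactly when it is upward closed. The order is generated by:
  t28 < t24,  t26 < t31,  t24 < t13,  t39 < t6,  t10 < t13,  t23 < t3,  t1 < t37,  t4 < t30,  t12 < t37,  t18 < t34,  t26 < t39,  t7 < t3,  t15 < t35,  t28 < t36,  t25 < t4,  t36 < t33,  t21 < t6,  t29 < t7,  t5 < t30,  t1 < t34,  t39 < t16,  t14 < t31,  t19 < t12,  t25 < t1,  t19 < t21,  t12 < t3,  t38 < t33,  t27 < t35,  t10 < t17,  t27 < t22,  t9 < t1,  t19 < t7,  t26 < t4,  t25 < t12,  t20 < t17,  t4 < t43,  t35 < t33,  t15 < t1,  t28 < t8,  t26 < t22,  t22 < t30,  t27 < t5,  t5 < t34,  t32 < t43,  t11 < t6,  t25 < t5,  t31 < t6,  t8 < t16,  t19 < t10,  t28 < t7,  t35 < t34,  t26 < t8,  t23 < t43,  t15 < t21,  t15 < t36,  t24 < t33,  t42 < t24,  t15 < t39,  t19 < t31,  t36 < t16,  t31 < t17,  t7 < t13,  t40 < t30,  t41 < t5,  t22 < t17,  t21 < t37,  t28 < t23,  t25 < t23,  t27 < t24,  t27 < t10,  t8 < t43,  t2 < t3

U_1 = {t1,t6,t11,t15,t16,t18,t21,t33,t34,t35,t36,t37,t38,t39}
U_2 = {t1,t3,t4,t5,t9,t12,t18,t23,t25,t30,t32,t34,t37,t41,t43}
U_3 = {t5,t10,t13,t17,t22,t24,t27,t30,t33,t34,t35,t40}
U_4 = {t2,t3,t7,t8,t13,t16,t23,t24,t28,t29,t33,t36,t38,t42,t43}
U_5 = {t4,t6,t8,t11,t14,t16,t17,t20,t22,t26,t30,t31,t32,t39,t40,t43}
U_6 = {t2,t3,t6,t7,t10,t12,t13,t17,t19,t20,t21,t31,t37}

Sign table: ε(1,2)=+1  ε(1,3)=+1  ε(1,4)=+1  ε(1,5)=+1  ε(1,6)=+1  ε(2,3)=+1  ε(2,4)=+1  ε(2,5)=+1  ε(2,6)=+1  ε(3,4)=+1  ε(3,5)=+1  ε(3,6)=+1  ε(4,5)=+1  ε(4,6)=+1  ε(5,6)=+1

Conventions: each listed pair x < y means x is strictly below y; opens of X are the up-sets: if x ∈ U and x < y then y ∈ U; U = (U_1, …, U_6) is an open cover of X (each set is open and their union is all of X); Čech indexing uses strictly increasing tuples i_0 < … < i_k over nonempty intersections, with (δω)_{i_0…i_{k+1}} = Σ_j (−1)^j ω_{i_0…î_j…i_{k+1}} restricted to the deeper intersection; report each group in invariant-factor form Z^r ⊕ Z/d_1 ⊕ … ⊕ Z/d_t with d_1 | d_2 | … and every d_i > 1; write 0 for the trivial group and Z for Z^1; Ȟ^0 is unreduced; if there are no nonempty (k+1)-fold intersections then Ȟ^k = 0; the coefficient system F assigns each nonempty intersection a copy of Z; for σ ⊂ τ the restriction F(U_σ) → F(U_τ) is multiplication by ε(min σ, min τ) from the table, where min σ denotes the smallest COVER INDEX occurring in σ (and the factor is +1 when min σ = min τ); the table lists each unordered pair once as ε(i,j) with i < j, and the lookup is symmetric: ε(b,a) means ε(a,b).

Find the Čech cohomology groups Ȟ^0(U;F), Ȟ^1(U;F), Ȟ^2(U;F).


Ȟ^0 ≅ Z; Ȟ^1 ≅ 0; Ȟ^2 ≅ Z/2

cover nerve:
  U12={t1,t18,t34,t37} U13={t33,t34,t35} U14={t16,t33,t36,t38} U15={t6,t11,t16,t39} U16={t6,t21,t37} U23={t5,t30,t34} U24={t3,t23,t43} U25={t4,t30,t32,t43} U26={t3,t12,t37} U34={t13,t24,t33} U35={t17,t22,t30,t40} U36={t10,t13,t17} U45={t8,t16,t43} U46={t2,t3,t7,t13} U56={t6,t17,t20,t31}
  U123={t34} U126={t37} U134={t33} U145={t16} U156={t6} U235={t30} U245={t43} U246={t3} U346={t13} U356={t17}
C dims 6,15,10; δ0: rk 5, SNF 1^5; δ1: rk 10, SNF 1^9·2
Ȟ^0: (6−5)−0=1 ⇒ Z
Ȟ^1: (15−10)−5=0 ⇒ 0
Ȟ^2: (10−0)−10=0 plus torsion [2] ⇒ Z/2


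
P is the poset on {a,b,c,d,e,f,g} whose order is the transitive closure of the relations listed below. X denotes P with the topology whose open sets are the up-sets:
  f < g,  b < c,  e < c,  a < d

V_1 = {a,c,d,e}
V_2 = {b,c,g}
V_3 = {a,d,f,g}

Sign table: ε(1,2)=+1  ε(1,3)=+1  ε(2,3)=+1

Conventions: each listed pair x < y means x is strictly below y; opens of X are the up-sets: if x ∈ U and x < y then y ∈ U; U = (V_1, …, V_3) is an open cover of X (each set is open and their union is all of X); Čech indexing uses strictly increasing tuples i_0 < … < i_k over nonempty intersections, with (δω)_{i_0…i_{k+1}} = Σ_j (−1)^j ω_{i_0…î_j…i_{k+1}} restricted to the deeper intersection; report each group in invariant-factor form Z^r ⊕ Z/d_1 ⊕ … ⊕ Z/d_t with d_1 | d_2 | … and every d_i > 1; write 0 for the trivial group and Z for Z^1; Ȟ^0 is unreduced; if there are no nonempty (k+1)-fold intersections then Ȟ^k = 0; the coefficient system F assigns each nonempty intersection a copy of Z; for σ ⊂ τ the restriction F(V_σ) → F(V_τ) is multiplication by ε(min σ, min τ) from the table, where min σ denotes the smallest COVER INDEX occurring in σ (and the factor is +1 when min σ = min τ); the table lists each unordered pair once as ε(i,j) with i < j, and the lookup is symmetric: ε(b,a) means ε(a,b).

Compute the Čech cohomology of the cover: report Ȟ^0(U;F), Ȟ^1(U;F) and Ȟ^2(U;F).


Ȟ^0(U;F) ≅ Z,  Ȟ^1(U;F) ≅ Z,  Ȟ^2(U;F) ≅ 0

intersection data:
  V12={c} V13={a,d} V23={g}
C dims 3,3; δ0: rk 2, SNF 1^2
Ȟ^0 = (3 − 2) − 0 = 1, so Ȟ^0 ≅ Z
Ȟ^1 = (3 − 0) − 2 = 1, so Ȟ^1 ≅ Z
Ȟ^2 = (0 − 0) − 0 = 0, so Ȟ^2 ≅ 0


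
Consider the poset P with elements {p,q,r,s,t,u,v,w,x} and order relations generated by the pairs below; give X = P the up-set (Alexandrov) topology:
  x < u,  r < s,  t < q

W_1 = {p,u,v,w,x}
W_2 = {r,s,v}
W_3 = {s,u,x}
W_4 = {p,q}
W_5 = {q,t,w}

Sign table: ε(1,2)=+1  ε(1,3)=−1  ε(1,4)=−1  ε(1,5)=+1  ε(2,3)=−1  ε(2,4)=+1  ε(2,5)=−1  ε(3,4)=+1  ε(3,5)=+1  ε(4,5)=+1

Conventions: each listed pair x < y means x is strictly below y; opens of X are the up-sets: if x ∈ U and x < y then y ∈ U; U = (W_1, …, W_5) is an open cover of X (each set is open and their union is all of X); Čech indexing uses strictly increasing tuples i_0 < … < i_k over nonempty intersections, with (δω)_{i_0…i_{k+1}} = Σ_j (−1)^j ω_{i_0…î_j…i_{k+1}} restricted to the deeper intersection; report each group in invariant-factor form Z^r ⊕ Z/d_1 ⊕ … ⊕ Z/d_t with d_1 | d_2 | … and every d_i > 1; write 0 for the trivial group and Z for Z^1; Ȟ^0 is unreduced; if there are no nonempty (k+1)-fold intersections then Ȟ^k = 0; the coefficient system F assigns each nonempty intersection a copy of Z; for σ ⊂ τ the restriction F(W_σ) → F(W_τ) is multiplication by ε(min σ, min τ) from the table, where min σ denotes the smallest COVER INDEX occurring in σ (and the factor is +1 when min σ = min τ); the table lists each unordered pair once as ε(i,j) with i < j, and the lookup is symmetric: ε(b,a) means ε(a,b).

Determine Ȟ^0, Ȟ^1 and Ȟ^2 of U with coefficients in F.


Ȟ^0 ≅ 0, Ȟ^1 ≅ Z ⊕ Z/2 and Ȟ^2 ≅ 0

cover nerve:
  W12={v} W13={u,x} W14={p} W15={w} W23={s} W45={q}
C dims 5,6; δ0: rk 5, SNF 1^4·2
Ȟ^0: (5−5)−0=0 ⇒ 0
Ȟ^1: (6−0)−5=1 plus torsion [2] ⇒ Z ⊕ Z/2
Ȟ^2: (0−0)−0=0 ⇒ 0


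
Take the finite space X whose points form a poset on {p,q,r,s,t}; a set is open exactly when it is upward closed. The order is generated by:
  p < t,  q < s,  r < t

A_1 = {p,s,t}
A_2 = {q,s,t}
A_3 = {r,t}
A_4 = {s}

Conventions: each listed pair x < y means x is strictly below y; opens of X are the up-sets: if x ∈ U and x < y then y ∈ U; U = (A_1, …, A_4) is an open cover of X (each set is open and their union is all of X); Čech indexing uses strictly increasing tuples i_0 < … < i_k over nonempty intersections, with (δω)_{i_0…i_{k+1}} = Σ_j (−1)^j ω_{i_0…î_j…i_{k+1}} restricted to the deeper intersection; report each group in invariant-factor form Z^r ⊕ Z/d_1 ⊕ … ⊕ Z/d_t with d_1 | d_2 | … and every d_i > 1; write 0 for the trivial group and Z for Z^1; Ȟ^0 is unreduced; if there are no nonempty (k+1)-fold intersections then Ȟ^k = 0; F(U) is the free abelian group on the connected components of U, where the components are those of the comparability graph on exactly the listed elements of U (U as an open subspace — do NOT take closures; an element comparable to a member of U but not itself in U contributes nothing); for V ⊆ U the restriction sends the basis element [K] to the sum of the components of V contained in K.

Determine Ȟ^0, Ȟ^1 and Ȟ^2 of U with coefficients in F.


Ȟ^0 = Z^2,  Ȟ^1 = 0,  Ȟ^2 = 0

nerve simplices:
  A12={s,t} A13={t} A14={s} A23={t} A24={s}
  A123={t} A124={s}
components per intersection:
  A1: {p,t} {s}
  A2: {q,s} {t}
  A3: {r,t}
  A4: {s}
  A12: {s} {t}
  A13: {t}
  A14: {s}
  A23: {t}
  A24: {s}
  A123: {t}
  A124: {s}
C dims 6,6,2; δ0: rk 4, SNF 1^4; δ1: rk 2, SNF 1^2
degree 0: 6−4−0 = 2 → Ȟ^0 ≅ Z^2
degree 1: 6−2−4 = 0 → Ȟ^1 ≅ 0
degree 2: 2−0−2 = 0 → Ȟ^2 ≅ 0


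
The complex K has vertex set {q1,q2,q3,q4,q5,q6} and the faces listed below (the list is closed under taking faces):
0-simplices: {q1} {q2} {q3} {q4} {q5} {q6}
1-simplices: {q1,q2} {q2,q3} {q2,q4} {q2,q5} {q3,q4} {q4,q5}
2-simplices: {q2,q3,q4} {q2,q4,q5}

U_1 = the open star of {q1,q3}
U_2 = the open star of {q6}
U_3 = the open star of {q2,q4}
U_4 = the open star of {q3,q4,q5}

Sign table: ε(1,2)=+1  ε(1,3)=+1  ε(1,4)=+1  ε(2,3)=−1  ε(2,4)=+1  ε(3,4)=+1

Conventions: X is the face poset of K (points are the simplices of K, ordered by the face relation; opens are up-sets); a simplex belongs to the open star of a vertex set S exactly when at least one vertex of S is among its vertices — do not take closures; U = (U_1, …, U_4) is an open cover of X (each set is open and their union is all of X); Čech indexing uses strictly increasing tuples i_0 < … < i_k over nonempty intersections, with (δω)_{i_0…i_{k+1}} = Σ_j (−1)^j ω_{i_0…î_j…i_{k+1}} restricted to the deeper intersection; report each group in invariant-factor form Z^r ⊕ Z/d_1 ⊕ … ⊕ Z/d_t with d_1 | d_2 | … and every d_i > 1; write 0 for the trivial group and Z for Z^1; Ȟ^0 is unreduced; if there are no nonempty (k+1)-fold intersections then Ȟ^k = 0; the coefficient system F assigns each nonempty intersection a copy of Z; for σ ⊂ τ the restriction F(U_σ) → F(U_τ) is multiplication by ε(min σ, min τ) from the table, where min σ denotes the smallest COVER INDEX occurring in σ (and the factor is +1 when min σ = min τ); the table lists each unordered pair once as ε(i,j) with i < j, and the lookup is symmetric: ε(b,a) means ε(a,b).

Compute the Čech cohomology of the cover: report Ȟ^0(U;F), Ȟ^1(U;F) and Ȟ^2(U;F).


cover nerve:
  U1={{q1},{q3},{q1,q2},{q2,q3},{q3,q4},{q2,q3,q4}} U2={{q6}} U3={{q2},{q4},{q1,q2},{q2,q3},{q2,q4},{q2,q5},{q3,q4},{q4,q5},{q2,q3,q4},{q2,q4,q5}} U4={{q3},{q4},{q5},{q2,q3},{q2,q4},{q2,q5},{q3,q4},{q4,q5},{q2,q3,q4},{q2,q4,q5}}
  U13={{q1,q2},{q2,q3},{q3,q4},{q2,q3,q4}} U14={{q3},{q2,q3},{q3,q4},{q2,q3,q4}} U34={{q4},{q2,q3},{q2,q4},{q2,q5},{q3,q4},{q4,q5},{q2,q3,q4},{q2,q4,q5}}
  U134={{q2,q3},{q3,q4},{q2,q3,q4}}
C dims 4,3,1; δ0: rk 2, SNF 1^2; δ1: rk 1, SNF 1^1
Ȟ^0: (4−2)−0=2 ⇒ Z^2
Ȟ^1: (3−1)−2=0 ⇒ 0
Ȟ^2: (1−0)−1=0 ⇒ 0

Ȟ^0 ≅ Z^2,  Ȟ^1 ≅ 0,  Ȟ^2 ≅ 0


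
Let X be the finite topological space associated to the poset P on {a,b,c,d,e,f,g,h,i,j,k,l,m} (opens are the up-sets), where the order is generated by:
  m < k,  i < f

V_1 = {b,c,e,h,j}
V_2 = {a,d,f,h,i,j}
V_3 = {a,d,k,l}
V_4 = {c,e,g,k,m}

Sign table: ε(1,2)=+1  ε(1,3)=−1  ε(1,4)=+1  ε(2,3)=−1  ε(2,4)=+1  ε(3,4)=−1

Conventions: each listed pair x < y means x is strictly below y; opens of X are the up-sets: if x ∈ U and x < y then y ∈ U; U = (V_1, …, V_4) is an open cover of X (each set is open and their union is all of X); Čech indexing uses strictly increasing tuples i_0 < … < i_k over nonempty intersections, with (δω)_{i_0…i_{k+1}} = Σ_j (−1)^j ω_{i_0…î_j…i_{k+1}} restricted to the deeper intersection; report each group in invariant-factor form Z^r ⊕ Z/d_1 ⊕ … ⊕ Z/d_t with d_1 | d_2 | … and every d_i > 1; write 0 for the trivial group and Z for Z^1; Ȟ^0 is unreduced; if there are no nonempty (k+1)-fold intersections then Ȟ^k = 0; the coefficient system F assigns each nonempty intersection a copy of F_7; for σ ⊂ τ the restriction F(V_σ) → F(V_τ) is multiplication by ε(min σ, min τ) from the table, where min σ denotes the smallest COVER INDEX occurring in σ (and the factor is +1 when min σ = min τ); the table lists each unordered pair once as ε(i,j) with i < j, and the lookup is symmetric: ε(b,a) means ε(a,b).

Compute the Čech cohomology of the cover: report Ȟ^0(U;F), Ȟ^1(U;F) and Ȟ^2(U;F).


Ȟ^0(U;F) ≅ Z/7, Ȟ^1(U;F) ≅ Z/7, Ȟ^2(U;F) ≅ 0

nonempty intersections:
  V12={h,j} V14={c,e} V23={a,d} V34={k}
C dims 4,4; δ0: rk_F7 3
Ȟ^0: (4−3)−0=1 ⇒ Z/7
Ȟ^1: (4−0)−3=1 ⇒ Z/7
Ȟ^2: (0−0)−0=0 ⇒ 0


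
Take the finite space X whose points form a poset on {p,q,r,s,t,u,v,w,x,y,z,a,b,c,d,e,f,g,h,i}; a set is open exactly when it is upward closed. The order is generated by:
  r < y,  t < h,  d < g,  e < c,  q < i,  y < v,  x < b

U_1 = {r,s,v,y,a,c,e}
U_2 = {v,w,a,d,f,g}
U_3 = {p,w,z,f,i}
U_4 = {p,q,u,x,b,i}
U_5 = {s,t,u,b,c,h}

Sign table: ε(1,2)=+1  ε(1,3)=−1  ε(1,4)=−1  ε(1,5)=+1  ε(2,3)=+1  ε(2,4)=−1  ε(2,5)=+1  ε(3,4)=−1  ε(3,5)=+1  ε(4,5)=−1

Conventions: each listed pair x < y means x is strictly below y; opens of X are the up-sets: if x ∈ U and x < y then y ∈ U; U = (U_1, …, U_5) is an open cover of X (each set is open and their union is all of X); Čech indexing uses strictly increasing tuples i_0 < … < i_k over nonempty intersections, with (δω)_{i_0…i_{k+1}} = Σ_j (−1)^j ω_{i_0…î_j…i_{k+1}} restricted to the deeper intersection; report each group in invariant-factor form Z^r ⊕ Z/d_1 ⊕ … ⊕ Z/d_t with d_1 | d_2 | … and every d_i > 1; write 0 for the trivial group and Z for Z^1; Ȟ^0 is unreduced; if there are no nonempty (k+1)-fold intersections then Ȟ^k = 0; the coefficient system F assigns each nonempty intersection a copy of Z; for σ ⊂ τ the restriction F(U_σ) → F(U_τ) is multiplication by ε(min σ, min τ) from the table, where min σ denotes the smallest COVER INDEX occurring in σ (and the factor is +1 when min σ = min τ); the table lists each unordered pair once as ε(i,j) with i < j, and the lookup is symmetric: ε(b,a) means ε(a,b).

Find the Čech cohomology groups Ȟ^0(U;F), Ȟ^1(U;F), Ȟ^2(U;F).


Ȟ^0 ≅ Z, Ȟ^1 ≅ Z and Ȟ^2 ≅ 0

nonempty overlaps:
  U12={v,a} U15={s,c} U23={w,f} U34={p,i} U45={u,b}
C dims 5,5; δ0: rk 4, SNF 1^4
degree 0: 5−4−0 = 1 → Ȟ^0 ≅ Z
degree 1: 5−0−4 = 1 → Ȟ^1 ≅ Z
degree 2: 0−0−0 = 0 → Ȟ^2 ≅ 0
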